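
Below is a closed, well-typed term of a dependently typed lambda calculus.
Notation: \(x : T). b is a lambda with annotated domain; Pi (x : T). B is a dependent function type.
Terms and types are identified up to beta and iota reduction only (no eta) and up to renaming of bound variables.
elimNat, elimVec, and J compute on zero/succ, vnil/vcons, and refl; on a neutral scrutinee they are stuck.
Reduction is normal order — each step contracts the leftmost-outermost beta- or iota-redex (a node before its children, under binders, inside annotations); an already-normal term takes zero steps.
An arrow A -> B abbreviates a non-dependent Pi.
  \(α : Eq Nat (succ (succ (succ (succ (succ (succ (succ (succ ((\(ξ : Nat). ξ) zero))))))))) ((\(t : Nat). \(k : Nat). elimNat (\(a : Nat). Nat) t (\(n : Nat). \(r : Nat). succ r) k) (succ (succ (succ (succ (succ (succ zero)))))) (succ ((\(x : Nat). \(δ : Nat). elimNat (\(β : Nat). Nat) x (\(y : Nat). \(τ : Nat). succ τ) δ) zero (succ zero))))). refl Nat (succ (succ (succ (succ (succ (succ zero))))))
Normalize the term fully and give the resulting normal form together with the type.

resulting normal form:
  \(α : Eq Nat (succ (succ (succ (succ (succ (succ (succ (succ zero)))))))) (succ (succ (succ (succ (succ (succ (succ (succ zero))))))))). refl Nat (succ (succ (succ (succ (succ (succ zero))))))
the term's type:
  Eq Nat (succ (succ (succ (succ (succ (succ (succ (succ zero)))))))) (succ (succ (succ (succ (succ (succ (succ (succ zero)))))))) -> Eq Nat (succ (succ (succ (succ (succ (succ zero)))))) (succ (succ (succ (succ (succ (succ zero))))))
observation: contracting a beta-redex first, the term normalizes in 16 steps.


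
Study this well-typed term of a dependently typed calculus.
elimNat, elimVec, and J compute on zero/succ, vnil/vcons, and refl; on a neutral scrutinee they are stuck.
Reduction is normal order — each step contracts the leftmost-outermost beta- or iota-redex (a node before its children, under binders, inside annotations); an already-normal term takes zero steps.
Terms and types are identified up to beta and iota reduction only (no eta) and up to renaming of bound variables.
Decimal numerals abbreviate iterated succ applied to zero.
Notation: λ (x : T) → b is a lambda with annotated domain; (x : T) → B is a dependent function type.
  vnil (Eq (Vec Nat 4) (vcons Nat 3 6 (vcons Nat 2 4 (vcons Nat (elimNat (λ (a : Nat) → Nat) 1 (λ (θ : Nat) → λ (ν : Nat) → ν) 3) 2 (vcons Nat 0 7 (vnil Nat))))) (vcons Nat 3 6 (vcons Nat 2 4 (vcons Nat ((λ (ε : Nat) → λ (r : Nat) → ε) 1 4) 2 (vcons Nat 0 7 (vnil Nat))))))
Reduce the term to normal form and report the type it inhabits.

resulting normal form:
  vnil (Eq (Vec Nat 4) (vcons Nat 3 6 (vcons Nat 2 4 (vcons Nat 1 2 (vcons Nat 0 7 (vnil Nat))))) (vcons Nat 3 6 (vcons Nat 2 4 (vcons Nat 1 2 (vcons Nat 0 7 (vnil Nat))))))
type:
  Vec (Eq (Vec Nat 4) (vcons Nat 3 6 (vcons Nat 2 4 (vcons Nat 1 2 (vcons Nat 0 7 (vnil Nat))))) (vcons Nat 3 6 (vcons Nat 2 4 (vcons Nat 1 2 (vcons Nat 0 7 (vnil Nat)))))) 0


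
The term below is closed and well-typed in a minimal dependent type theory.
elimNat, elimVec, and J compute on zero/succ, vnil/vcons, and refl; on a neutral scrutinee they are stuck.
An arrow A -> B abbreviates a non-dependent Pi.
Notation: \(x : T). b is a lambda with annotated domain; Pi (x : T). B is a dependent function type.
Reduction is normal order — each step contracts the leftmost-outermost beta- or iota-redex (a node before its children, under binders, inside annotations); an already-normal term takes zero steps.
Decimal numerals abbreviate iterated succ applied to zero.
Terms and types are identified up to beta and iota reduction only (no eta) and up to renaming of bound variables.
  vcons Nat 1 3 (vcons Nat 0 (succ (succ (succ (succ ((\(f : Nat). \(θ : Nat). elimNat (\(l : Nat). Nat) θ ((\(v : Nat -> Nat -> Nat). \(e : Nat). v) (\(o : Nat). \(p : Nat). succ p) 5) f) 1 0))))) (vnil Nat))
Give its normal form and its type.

normal form:
  vcons Nat 1 3 (vcons Nat 0 5 (vnil Nat))
inferred type:
  Vec Nat 2
observation: contracting a beta-redex first, the term normalizes in 8 steps.


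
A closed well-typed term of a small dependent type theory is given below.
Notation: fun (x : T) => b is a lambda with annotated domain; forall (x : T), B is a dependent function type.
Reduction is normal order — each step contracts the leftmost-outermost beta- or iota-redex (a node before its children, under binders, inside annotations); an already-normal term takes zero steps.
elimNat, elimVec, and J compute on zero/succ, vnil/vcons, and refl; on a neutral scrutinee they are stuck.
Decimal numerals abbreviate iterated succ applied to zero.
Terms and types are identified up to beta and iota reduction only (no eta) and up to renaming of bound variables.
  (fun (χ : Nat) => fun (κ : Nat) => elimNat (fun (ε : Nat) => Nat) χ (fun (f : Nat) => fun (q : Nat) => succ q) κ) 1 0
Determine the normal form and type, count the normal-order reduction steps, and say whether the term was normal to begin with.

reduced normal form:
  1
the term's type:
  Nat
steps to reach normal form (normal order): 3
term was already normal: no
first contracted redex: a beta-redex


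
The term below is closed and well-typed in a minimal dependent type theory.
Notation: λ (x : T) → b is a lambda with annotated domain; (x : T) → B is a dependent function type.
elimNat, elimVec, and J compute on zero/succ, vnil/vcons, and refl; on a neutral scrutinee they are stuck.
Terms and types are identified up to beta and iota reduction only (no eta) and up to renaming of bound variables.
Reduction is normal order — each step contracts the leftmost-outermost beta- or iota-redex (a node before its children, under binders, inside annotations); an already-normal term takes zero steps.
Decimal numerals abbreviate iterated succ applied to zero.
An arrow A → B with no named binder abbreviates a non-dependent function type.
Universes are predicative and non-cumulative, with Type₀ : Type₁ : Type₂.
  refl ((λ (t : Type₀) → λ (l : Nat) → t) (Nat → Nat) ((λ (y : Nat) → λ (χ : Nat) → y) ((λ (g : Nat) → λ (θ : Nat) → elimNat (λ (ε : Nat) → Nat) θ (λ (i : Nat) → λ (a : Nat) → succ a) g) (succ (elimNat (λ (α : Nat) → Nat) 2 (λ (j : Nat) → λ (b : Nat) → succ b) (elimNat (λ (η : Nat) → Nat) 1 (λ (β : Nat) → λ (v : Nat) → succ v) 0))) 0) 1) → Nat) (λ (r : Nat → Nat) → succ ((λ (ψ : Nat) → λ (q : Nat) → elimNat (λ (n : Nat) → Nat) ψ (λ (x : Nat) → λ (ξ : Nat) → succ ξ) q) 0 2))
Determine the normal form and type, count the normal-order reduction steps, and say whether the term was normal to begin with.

normal form:
  refl ((Nat → Nat) → Nat) (λ (t : Nat → Nat) → 3)
inferred type:
  Eq ((Nat → Nat) → Nat) (λ (t : Nat → Nat) → 3) (λ (l : Nat → Nat) → 3)
reduction steps (normal order): 11
started in normal form: no
first redex: a beta-redex


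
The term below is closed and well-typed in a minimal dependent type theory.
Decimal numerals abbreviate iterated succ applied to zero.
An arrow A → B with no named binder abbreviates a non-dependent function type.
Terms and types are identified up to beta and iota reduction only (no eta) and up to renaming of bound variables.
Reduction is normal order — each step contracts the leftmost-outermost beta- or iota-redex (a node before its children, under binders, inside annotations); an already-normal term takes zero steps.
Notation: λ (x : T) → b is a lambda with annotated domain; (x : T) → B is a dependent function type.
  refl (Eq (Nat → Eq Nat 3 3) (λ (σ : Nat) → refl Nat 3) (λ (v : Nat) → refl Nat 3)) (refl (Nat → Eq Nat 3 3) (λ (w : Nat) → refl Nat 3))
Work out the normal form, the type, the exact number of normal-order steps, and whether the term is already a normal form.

reduced normal form:
  refl (Eq (Nat → Eq Nat 3 3) (λ (σ : Nat) → refl Nat 3) (λ (v : Nat) → refl Nat 3)) (refl (Nat → Eq Nat 3 3) (λ (w : Nat) → refl Nat 3))
the term's type:
  Eq (Eq (Nat → Eq Nat 3 3) (λ (σ : Nat) → refl Nat 3) (λ (v : Nat) → refl Nat 3)) (refl (Nat → Eq Nat 3 3) (λ (w : Nat) → refl Nat 3)) (refl (Nat → Eq Nat 3 3) (λ (s : Nat) → refl Nat 3))
steps to reach normal form (normal order): 0
term was already normal: yes


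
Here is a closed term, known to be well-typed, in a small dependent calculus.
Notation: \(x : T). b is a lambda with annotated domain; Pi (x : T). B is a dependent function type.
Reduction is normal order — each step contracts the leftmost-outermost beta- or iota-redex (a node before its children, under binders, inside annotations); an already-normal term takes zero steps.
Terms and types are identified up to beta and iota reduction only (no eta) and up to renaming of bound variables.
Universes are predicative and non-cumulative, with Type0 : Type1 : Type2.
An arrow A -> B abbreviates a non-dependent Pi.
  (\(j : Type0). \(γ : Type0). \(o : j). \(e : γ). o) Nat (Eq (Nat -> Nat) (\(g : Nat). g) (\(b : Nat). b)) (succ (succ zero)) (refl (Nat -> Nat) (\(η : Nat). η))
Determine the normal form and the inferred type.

resulting normal form:
  succ (succ zero)
inferred type:
  Nat
observation: reduction starts at a beta-redex, and 4 normal-order steps reach the normal form.


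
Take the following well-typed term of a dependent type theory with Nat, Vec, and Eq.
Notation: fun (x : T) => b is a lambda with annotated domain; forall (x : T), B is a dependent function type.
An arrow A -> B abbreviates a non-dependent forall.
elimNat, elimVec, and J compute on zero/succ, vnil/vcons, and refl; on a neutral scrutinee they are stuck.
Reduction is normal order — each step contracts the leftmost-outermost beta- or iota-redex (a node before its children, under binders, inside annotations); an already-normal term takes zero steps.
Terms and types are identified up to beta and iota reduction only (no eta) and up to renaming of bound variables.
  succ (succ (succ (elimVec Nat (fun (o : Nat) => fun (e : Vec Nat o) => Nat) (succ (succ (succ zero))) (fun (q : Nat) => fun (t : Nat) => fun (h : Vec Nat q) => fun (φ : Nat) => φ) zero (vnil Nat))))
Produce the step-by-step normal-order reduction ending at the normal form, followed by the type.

reduction (normal order):
  succ (succ (succ (elimVec Nat (fun (o : Nat) => fun (e : Vec Nat o) => Nat) (succ (succ (succ zero))) (fun (q : Nat) => fun (t : Nat) => fun (h : Vec Nat q) => fun (φ : Nat) => φ) zero (vnil Nat))))
  ~> succ (succ (succ (succ (succ (succ zero)))))
type:
  Nat


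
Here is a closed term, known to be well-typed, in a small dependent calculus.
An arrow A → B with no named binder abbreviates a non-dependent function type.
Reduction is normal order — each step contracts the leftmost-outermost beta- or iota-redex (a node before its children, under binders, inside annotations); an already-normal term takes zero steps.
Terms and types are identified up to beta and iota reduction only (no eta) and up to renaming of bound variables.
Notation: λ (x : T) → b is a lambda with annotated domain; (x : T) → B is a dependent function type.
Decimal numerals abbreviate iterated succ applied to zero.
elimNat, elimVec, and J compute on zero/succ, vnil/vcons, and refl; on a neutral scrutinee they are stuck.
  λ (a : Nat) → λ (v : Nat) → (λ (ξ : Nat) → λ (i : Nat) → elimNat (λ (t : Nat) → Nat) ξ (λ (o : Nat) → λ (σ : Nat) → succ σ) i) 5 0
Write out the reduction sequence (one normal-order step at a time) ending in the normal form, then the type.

normal-order reduction sequence:
  λ (a : Nat) → λ (v : Nat) → (λ (ξ : Nat) → λ (i : Nat) → elimNat (λ (t : Nat) → Nat) ξ (λ (o : Nat) → λ (σ : Nat) → succ σ) i) 5 0
  ~> λ (a : Nat) → λ (v : Nat) → (λ (ξ : Nat) → elimNat (λ (i : Nat) → Nat) 5 (λ (t : Nat) → λ (o : Nat) → succ o) ξ) 0
  ~> λ (a : Nat) → λ (v : Nat) → elimNat (λ (ξ : Nat) → Nat) 5 (λ (i : Nat) → λ (t : Nat) → succ t) 0
  ~> λ (a : Nat) → λ (v : Nat) → 5
inferred type:
  Nat → Nat → Nat


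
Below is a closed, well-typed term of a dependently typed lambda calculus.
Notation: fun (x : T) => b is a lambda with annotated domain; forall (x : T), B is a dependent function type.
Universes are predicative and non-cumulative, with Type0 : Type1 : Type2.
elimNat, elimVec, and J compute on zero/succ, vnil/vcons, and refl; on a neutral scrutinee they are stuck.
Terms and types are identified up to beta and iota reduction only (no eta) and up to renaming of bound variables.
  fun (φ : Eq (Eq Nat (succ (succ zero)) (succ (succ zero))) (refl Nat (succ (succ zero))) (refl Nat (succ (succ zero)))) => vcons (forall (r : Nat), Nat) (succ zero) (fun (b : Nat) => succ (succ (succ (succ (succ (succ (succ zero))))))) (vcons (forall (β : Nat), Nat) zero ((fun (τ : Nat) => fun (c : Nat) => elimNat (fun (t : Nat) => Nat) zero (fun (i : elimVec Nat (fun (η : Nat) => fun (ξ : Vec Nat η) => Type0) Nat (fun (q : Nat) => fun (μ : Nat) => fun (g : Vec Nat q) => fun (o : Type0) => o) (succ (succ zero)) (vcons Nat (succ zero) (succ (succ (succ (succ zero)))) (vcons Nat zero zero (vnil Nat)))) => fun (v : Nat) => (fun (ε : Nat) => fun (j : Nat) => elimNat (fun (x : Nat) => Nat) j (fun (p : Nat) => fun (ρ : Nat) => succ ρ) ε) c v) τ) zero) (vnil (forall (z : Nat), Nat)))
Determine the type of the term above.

type:
  forall (φ : Eq (Eq Nat (succ (succ zero)) (succ (succ zero))) (refl Nat (succ (succ zero))) (refl Nat (succ (succ zero)))), Vec (forall (r : Nat), Nat) (succ (succ zero))


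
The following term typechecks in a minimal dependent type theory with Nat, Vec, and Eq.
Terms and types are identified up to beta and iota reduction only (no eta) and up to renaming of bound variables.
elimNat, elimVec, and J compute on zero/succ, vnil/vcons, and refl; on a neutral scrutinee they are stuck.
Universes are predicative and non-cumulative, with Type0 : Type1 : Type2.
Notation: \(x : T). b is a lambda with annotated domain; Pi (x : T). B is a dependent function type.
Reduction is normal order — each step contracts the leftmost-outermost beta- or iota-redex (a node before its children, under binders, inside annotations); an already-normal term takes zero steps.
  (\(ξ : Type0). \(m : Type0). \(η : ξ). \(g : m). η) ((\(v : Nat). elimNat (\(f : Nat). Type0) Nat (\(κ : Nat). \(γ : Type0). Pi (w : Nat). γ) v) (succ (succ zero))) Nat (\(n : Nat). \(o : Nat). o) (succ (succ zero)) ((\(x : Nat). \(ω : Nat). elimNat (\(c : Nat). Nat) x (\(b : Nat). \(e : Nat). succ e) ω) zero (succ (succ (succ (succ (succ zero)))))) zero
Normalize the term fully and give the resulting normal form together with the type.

normal form:
  zero
the term's type:
  Nat
observation: the leftmost-outermost redex is a beta-redex, and normalization takes 6 steps.


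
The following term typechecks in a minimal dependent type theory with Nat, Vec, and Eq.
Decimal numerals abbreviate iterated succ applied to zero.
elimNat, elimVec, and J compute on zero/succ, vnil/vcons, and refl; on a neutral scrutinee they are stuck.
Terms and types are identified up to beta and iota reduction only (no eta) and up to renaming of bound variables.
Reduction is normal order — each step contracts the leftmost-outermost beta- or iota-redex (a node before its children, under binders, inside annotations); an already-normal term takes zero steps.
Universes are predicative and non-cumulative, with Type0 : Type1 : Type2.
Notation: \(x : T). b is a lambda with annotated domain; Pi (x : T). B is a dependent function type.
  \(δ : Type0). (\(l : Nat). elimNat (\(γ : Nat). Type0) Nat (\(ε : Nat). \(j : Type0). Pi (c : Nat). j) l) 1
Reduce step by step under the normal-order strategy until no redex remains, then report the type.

normal-order reduction:
  \(δ : Type0). (\(l : Nat). elimNat (\(γ : Nat). Type0) Nat (\(ε : Nat). \(j : Type0). Pi (c : Nat). j) l) 1
  ~> \(δ : Type0). elimNat (\(l : Nat). Type0) Nat (\(γ : Nat). \(ε : Type0). Pi (j : Nat). ε) 1
  ~> \(δ : Type0). (\(l : Nat). \(γ : Type0). Pi (ε : Nat). γ) 0 (elimNat (\(j : Nat). Type0) Nat (\(c : Nat). \(β : Type0). Pi (θ : Nat). β) 0)
  ~> \(δ : Type0). (\(l : Type0). Pi (γ : Nat). l) (elimNat (\(ε : Nat). Type0) Nat (\(j : Nat). \(c : Type0). Pi (β : Nat). c) 0)
  ~> \(δ : Type0). Pi (l : Nat). elimNat (\(γ : Nat). Type0) Nat (\(ε : Nat). \(j : Type0). Pi (c : Nat). j) 0
  ~> \(δ : Type0). Pi (l : Nat). Nat
the term's type:
  Pi (δ : Type0). Type0


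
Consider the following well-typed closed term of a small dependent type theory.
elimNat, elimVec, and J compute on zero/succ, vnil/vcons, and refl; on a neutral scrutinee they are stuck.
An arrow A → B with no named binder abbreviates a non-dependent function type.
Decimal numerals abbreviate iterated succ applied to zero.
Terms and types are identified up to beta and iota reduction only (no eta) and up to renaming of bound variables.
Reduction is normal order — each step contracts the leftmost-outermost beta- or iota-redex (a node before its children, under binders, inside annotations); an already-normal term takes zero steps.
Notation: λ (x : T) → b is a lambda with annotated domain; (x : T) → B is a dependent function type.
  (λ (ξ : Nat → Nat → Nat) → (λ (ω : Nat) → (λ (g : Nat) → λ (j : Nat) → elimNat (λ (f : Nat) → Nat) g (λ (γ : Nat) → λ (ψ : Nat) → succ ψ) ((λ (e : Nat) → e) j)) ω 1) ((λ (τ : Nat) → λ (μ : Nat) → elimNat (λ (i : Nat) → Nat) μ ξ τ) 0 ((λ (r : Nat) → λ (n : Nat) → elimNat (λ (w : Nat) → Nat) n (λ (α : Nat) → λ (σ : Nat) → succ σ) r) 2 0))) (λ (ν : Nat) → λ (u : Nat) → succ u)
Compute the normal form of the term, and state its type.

resulting normal form:
  3
the term's type:
  Nat
observation: contracting a beta-redex first, the term normalizes in 21 steps.


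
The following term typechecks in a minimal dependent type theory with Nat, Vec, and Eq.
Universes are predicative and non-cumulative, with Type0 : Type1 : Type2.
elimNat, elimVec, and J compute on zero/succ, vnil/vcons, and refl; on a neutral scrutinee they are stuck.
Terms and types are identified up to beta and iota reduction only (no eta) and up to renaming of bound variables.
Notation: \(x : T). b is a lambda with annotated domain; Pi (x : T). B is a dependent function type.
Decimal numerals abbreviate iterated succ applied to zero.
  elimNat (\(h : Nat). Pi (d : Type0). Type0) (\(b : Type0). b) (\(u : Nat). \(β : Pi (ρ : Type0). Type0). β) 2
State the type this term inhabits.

inferred type:
  Pi (h : Type0). Type0


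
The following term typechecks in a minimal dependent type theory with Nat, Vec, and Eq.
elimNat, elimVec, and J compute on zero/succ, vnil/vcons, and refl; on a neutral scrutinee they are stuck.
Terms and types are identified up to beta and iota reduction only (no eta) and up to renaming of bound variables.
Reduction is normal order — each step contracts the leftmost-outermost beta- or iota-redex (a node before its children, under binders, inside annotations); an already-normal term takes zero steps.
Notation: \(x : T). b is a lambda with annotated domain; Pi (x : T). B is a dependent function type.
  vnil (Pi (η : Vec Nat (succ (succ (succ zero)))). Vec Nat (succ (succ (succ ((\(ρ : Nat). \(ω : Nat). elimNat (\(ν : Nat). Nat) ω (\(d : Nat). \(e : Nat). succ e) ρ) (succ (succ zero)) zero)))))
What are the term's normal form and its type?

reduced normal form:
  vnil (Pi (η : Vec Nat (succ (succ (succ zero)))). Vec Nat (succ (succ (succ (succ (succ zero))))))
inferred type:
  Vec (Pi (η : Vec Nat (succ (succ (succ zero)))). Vec Nat (succ (succ (succ (succ (succ zero)))))) zero


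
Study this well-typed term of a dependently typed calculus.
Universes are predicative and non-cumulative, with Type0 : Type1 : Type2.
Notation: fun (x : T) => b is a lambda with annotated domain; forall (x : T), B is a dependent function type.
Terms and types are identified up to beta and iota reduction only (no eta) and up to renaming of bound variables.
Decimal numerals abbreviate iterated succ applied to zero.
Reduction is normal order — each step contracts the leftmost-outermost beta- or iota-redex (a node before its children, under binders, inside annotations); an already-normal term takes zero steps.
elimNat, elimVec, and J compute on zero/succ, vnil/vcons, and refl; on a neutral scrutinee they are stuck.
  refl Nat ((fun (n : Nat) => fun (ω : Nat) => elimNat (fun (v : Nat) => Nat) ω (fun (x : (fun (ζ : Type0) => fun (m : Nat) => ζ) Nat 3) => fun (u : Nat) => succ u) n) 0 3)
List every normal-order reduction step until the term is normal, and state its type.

normal-order reduction:
  refl Nat ((fun (n : Nat) => fun (ω : Nat) => elimNat (fun (v : Nat) => Nat) ω (fun (x : (fun (ζ : Type0) => fun (m : Nat) => ζ) Nat 3) => fun (u : Nat) => succ u) n) 0 3)
  ~> refl Nat ((fun (n : Nat) => elimNat (fun (ω : Nat) => Nat) n (fun (v : (fun (x : Type0) => fun (ζ : Nat) => x) Nat 3) => fun (m : Nat) => succ m) 0) 3)
  ~> refl Nat (elimNat (fun (n : Nat) => Nat) 3 (fun (ω : (fun (v : Type0) => fun (x : Nat) => v) Nat 3) => fun (ζ : Nat) => succ ζ) 0)
  ~> refl Nat 3
inferred type:
  Eq Nat 3 3


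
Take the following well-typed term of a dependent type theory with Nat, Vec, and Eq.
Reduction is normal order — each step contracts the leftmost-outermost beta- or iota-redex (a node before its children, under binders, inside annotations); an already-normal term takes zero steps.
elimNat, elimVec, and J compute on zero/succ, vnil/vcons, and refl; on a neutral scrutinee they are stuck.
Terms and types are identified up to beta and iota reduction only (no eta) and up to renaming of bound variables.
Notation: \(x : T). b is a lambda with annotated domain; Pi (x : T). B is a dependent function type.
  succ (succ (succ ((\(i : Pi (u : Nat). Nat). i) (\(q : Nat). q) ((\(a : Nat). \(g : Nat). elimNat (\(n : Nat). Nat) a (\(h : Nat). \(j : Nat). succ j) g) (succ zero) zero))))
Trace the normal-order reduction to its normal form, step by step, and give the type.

reduction (normal order):
  succ (succ (succ ((\(i : Pi (u : Nat). Nat). i) (\(q : Nat). q) ((\(a : Nat). \(g : Nat). elimNat (\(n : Nat). Nat) a (\(h : Nat). \(j : Nat). succ j) g) (succ zero) zero))))
  ~> succ (succ (succ ((\(i : Nat). i) ((\(u : Nat). \(q : Nat). elimNat (\(a : Nat). Nat) u (\(g : Nat). \(n : Nat). succ n) q) (succ zero) zero))))
  ~> succ (succ (succ ((\(i : Nat). \(u : Nat). elimNat (\(q : Nat). Nat) i (\(a : Nat). \(g : Nat). succ g) u) (succ zero) zero)))
  ~> succ (succ (succ ((\(i : Nat). elimNat (\(u : Nat). Nat) (succ zero) (\(q : Nat). \(a : Nat). succ a) i) zero)))
  ~> succ (succ (succ (elimNat (\(i : Nat). Nat) (succ zero) (\(u : Nat). \(q : Nat). succ q) zero)))
  ~> succ (succ (succ (succ zero)))
the term's type:
  Nat


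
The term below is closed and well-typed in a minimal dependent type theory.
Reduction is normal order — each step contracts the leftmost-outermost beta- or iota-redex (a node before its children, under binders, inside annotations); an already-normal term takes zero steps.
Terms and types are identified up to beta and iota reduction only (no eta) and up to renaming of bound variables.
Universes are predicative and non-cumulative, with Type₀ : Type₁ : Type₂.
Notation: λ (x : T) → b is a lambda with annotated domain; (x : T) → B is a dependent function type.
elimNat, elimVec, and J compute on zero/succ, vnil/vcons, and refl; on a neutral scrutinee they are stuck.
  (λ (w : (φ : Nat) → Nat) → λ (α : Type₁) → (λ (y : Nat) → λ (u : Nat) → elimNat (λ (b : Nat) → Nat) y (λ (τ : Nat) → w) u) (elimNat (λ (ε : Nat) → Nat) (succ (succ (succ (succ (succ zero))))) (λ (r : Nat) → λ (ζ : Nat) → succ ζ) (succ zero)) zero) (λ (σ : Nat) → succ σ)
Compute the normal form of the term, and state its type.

resulting normal form:
  λ (w : Type₁) → succ (succ (succ (succ (succ (succ zero)))))
inferred type:
  (w : Type₁) → Nat


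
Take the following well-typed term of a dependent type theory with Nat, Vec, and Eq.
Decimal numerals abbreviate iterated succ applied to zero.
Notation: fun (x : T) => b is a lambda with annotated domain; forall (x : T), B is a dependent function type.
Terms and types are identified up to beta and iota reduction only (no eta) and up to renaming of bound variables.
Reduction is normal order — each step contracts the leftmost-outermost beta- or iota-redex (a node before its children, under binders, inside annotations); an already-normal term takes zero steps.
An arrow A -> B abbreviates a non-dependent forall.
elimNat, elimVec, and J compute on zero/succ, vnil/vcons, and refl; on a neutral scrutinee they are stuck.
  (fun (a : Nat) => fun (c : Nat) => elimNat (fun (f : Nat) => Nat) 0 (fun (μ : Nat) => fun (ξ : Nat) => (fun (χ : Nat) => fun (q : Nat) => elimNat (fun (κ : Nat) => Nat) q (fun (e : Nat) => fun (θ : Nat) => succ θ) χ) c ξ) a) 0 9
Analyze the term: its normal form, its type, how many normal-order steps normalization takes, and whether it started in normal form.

reduced normal form:
  0
the term's type:
  Nat
steps to reach normal form (normal order): 3
started in normal form: no
first contracted redex: a beta-redex


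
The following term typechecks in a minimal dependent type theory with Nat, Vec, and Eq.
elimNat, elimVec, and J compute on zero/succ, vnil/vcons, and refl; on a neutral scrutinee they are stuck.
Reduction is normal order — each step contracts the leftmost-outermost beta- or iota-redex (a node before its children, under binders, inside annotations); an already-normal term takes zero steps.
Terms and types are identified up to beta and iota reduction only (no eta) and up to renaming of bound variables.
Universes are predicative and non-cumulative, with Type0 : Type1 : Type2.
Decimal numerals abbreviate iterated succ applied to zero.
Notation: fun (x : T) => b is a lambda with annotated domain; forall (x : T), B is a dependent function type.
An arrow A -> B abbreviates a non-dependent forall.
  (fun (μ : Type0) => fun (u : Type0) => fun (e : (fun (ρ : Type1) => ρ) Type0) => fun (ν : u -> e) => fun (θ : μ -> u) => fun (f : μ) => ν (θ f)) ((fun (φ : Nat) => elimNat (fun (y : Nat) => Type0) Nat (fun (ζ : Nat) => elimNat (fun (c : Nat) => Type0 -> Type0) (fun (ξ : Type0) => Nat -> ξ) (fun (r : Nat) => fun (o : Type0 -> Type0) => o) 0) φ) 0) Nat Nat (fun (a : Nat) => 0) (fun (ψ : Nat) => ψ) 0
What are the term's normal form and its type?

resulting normal form:
  0
inferred type:
  Nat
observation: the leftmost-outermost redex is a beta-redex, and normalization takes 7 steps.


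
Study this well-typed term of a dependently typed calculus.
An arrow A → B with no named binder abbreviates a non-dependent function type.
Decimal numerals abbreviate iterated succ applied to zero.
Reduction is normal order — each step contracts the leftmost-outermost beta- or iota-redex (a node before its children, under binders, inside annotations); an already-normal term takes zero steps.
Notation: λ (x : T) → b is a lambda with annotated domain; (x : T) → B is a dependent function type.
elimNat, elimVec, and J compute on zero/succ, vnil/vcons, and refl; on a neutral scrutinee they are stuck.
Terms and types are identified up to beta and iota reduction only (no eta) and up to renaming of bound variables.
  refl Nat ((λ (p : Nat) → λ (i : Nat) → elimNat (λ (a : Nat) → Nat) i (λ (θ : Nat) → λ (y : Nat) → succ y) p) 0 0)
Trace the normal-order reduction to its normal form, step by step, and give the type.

reduction (normal order):
  refl Nat ((λ (p : Nat) → λ (i : Nat) → elimNat (λ (a : Nat) → Nat) i (λ (θ : Nat) → λ (y : Nat) → succ y) p) 0 0)
  ~> refl Nat ((λ (p : Nat) → elimNat (λ (i : Nat) → Nat) p (λ (a : Nat) → λ (θ : Nat) → succ θ) 0) 0)
  ~> refl Nat (elimNat (λ (p : Nat) → Nat) 0 (λ (i : Nat) → λ (a : Nat) → succ a) 0)
  ~> refl Nat 0
inferred type:
  Eq Nat 0 0


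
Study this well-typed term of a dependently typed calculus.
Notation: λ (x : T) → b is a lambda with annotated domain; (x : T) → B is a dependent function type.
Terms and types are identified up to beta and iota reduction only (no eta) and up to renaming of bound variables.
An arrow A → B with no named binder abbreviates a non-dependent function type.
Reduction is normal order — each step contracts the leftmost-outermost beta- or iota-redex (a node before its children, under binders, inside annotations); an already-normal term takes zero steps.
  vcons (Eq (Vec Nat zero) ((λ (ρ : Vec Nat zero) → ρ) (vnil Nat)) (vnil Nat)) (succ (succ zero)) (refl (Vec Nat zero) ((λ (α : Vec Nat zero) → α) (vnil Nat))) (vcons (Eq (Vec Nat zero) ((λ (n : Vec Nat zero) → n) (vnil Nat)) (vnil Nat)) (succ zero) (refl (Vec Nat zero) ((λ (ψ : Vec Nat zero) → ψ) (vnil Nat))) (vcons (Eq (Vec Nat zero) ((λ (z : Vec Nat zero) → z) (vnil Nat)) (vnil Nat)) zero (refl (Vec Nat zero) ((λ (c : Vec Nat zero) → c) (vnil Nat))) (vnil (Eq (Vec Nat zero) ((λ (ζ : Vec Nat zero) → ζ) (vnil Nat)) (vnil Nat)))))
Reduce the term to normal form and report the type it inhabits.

resulting normal form:
  vcons (Eq (Vec Nat zero) (vnil Nat) (vnil Nat)) (succ (succ zero)) (refl (Vec Nat zero) (vnil Nat)) (vcons (Eq (Vec Nat zero) (vnil Nat) (vnil Nat)) (succ zero) (refl (Vec Nat zero) (vnil Nat)) (vcons (Eq (Vec Nat zero) (vnil Nat) (vnil Nat)) zero (refl (Vec Nat zero) (vnil Nat)) (vnil (Eq (Vec Nat zero) (vnil Nat) (vnil Nat)))))
inferred type:
  Vec (Eq (Vec Nat zero) (vnil Nat) (vnil Nat)) (succ (succ (succ zero)))
observation: normalization takes exactly 7 steps under the normal-order strategy.


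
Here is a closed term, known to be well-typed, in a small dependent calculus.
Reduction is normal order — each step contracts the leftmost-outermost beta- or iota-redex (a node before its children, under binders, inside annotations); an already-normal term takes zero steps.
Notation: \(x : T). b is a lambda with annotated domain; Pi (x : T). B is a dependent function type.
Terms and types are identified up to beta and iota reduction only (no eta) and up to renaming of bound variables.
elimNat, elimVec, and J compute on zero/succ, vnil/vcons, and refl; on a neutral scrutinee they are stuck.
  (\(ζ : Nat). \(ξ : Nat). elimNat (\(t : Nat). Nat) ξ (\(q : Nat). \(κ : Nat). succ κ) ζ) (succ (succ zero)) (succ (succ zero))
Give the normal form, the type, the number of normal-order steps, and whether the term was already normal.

resulting normal form:
  succ (succ (succ (succ zero)))
type:
  Nat
normal-order step count: 9
started in normal form: no
first redex: a beta-redex


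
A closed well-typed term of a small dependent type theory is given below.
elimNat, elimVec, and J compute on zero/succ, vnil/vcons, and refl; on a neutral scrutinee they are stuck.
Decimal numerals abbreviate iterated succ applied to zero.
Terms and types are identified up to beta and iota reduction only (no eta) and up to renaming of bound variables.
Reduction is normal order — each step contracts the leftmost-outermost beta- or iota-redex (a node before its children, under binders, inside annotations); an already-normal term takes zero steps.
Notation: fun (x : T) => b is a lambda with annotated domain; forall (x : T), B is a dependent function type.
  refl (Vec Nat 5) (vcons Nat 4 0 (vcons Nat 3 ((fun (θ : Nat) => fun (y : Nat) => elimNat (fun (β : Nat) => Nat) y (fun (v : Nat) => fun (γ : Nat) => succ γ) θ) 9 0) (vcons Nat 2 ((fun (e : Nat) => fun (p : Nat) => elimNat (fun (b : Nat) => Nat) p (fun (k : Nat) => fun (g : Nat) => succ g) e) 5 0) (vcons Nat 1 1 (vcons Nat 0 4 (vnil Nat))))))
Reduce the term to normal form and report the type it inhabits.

resulting normal form:
  refl (Vec Nat 5) (vcons Nat 4 0 (vcons Nat 3 9 (vcons Nat 2 5 (vcons Nat 1 1 (vcons Nat 0 4 (vnil Nat))))))
the term's type:
  Eq (Vec Nat 5) (vcons Nat 4 0 (vcons Nat 3 9 (vcons Nat 2 5 (vcons Nat 1 1 (vcons Nat 0 4 (vnil Nat)))))) (vcons Nat 4 0 (vcons Nat 3 9 (vcons Nat 2 5 (vcons Nat 1 1 (vcons Nat 0 4 (vnil Nat))))))
observation: contracting a beta-redex first, the term normalizes in 48 steps.


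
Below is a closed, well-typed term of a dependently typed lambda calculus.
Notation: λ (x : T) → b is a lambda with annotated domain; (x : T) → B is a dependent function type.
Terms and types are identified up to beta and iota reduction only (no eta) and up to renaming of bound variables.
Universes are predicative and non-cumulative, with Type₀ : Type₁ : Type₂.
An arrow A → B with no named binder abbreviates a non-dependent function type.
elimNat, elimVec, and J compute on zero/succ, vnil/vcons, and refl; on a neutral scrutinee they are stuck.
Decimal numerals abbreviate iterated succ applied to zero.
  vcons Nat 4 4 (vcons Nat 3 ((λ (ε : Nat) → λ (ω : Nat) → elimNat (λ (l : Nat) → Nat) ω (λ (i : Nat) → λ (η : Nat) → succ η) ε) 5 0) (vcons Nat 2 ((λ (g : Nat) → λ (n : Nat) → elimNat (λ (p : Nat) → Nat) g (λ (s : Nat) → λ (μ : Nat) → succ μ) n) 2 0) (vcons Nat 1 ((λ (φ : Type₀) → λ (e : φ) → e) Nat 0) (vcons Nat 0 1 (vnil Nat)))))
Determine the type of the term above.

the term's type:
  Vec Nat 5


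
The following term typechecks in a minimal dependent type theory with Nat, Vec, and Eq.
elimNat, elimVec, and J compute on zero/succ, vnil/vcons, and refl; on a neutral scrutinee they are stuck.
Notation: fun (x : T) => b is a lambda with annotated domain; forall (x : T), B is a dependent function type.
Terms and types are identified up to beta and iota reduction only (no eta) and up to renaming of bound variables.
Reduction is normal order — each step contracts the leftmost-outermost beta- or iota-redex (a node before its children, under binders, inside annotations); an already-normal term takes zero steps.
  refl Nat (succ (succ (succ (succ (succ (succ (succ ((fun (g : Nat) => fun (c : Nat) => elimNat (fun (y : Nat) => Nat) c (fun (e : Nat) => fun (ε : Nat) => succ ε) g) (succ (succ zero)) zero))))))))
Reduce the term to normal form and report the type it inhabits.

reduced normal form:
  refl Nat (succ (succ (succ (succ (succ (succ (succ (succ (succ zero)))))))))
the term's type:
  Eq Nat (succ (succ (succ (succ (succ (succ (succ (succ (succ zero))))))))) (succ (succ (succ (succ (succ (succ (succ (succ (succ zero)))))))))


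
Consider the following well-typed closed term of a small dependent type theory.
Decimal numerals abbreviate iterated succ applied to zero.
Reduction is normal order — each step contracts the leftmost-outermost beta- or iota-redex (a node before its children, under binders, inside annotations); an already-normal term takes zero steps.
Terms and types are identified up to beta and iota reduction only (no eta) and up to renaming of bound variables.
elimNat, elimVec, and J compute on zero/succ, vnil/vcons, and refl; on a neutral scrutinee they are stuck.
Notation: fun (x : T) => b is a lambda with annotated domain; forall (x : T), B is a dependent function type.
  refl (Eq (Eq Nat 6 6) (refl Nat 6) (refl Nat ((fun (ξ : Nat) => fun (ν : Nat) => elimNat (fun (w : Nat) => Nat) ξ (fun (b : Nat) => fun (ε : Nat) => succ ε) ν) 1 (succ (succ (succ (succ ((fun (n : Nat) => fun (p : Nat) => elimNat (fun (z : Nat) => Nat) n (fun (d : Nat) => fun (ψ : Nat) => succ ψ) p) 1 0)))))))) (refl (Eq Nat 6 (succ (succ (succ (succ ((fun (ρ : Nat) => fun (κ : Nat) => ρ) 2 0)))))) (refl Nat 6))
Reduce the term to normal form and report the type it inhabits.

resulting normal form:
  refl (Eq (Eq Nat 6 6) (refl Nat 6) (refl Nat 6)) (refl (Eq Nat 6 6) (refl Nat 6))
the term's type:
  Eq (Eq (Eq Nat 6 6) (refl Nat 6) (refl Nat 6)) (refl (Eq Nat 6 6) (refl Nat 6)) (refl (Eq Nat 6 6) (refl Nat 6))
observation: the first redex contracted is a beta-redex; the normal form is reached in 23 normal-order steps.


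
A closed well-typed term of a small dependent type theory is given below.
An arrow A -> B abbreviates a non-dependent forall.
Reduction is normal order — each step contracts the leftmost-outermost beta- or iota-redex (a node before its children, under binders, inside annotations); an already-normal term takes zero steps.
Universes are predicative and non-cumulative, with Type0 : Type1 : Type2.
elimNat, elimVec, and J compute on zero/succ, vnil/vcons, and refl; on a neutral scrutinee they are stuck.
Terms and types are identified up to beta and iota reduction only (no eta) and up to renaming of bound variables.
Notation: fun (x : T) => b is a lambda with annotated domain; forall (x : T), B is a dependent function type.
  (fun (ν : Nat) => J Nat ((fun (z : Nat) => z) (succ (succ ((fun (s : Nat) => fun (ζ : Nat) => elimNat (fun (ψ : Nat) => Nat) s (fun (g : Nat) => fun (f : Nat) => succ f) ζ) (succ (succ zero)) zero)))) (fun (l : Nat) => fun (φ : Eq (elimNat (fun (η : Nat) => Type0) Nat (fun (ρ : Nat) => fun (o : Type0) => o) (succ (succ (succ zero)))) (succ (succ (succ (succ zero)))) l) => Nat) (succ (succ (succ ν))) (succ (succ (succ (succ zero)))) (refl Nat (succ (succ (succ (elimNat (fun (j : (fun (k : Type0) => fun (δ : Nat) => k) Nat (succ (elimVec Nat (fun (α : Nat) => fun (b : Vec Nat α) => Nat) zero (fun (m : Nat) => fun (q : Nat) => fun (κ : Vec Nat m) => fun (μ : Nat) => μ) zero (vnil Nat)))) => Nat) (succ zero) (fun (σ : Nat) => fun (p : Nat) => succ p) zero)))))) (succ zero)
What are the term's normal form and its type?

reduced normal form:
  succ (succ (succ (succ zero)))
the term's type:
  Nat
observation: 2 normal-order steps separate the term from its normal form.


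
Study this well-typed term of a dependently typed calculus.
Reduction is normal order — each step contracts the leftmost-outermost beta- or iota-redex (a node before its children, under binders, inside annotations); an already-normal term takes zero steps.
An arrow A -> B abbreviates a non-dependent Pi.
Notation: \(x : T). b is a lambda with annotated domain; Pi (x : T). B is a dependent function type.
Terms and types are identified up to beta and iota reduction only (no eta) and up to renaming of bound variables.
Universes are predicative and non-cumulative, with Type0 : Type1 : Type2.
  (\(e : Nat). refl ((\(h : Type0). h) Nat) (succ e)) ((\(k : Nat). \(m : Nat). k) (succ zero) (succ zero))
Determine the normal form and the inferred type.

resulting normal form:
  refl Nat (succ (succ zero))
inferred type:
  Eq Nat (succ (succ zero)) (succ (succ zero))


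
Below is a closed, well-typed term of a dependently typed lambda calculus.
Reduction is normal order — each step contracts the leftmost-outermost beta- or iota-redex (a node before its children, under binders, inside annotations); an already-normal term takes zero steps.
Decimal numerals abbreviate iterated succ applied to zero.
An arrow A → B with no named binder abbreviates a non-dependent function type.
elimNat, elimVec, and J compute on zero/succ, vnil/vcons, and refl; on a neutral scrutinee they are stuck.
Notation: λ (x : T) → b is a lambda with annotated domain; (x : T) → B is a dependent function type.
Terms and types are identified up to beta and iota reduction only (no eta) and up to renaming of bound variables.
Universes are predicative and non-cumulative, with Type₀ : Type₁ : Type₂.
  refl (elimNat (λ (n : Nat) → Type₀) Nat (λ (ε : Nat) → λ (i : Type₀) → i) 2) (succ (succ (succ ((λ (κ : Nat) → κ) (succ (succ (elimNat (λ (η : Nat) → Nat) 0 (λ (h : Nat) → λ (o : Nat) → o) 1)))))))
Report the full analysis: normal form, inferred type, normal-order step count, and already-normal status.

resulting normal form:
  refl Nat 5
the term's type:
  Eq Nat 5 5
reduction steps (normal order): 12
started in normal form: no
first contracted redex: an elimNat iota-redex


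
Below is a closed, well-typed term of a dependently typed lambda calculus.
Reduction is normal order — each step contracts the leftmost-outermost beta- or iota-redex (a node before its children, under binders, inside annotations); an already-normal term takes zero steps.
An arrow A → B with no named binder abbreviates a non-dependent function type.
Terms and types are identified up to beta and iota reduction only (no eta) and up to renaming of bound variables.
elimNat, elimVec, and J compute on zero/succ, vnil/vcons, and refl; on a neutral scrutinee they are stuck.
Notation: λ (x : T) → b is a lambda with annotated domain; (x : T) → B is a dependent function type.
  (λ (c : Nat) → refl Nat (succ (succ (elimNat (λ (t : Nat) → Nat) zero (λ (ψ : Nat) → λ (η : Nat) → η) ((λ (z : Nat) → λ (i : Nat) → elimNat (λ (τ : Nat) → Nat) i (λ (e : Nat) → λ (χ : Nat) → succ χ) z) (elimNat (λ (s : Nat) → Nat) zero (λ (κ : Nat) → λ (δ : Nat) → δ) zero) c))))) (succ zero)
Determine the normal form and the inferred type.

reduced normal form:
  refl Nat (succ (succ zero))
type:
  Eq Nat (succ (succ zero)) (succ (succ zero))
observation: the first redex contracted is a beta-redex; the normal form is reached in 9 normal-order steps.
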